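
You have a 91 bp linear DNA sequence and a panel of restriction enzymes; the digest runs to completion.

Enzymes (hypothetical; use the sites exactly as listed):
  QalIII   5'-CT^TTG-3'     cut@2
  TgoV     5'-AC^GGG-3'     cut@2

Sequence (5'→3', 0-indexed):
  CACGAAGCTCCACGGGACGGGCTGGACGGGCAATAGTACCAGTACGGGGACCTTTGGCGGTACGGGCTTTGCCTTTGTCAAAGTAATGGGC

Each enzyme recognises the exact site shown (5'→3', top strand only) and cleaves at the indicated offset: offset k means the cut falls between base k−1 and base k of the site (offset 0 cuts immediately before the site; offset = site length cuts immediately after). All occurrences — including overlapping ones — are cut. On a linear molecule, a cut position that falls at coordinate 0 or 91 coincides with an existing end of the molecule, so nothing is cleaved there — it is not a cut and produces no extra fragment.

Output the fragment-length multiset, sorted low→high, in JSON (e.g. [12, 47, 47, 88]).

[5,5,6,8,9,10,13,17,18]

Site scan:
  QalIII (CTTTG, off=2): starts [51, 66, 72] → cuts [53, 68, 74]
  TgoV (ACGGG, off=2): starts [11, 16, 25, 43, 61] → cuts [13, 18, 27, 45, 63]

Pooled cuts: [13, 18, 27, 45, 53, 63, 68, 74]

Fragments:
  [0,13): 13 bp
  [13,18): 5 bp
  [18,27): 9 bp
  [27,45): 18 bp
  [45,53): 8 bp
  [53,63): 10 bp
  [63,68): 5 bp
  [68,74): 6 bp
  [74,91): 17 bp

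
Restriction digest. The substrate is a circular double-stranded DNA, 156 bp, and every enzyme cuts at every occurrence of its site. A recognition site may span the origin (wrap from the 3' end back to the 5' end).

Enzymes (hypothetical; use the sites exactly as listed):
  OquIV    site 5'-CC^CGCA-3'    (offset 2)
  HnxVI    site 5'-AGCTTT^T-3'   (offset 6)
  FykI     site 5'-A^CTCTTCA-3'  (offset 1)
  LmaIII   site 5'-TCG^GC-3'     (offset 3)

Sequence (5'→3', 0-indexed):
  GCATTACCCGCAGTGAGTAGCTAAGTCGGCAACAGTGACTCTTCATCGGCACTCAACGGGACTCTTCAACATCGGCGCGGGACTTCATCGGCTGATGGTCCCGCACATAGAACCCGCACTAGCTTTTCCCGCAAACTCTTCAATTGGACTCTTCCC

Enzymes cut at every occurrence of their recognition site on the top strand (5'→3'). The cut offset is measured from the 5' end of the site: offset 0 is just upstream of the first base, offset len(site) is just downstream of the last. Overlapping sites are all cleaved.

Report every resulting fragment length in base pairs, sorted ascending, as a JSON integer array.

[3,6,9,10,10,11,12,13,13,13,16,20,20]

Site scan:
  OquIV (CCCGCA, off=2): starts [6, 99, 112, 127, 153] → cuts [8, 101, 114, 129, 155]
  HnxVI (AGCTTTT, off=6): starts [120] → cuts [126]
  FykI (ACTCTTCA, off=1): starts [37, 60, 134] → cuts [38, 61, 135]
  LmaIII (TCGGC, off=3): starts [25, 45, 71, 87] → cuts [28, 48, 74, 90]

All cut coordinates (distinct, sorted): [8, 28, 38, 48, 61, 74, 90, 101, 114, 126, 129, 135, 155]

Fragments:
  8→28: 20 bp
  28→38: 10 bp
  38→48: 10 bp
  48→61: 13 bp
  61→74: 13 bp
  74→90: 16 bp
  90→101: 11 bp
  101→114: 13 bp
  114→126: 12 bp
  126→129: 3 bp
  129→135: 6 bp
  135→155: 20 bp
  155→8 (wrap): 156-155+8 = 9 bp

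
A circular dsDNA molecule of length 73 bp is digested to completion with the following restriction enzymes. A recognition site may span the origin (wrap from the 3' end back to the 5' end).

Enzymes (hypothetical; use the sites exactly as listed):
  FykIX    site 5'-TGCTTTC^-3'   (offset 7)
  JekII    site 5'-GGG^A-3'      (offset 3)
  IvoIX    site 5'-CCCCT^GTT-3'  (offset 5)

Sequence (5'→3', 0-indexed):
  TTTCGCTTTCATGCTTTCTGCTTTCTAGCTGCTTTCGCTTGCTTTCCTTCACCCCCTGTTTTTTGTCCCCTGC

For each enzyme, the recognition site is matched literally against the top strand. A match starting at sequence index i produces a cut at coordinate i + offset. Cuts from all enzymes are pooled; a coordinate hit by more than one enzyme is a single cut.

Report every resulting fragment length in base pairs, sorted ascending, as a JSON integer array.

[7,10,11,11,14,20]

Site scan:
  FykIX (TGCTTTC, off=7): starts [11, 18, 29, 39, 70] → cuts [4, 18, 25, 36, 46]
  JekII (GGGA, off=3): no sites
  IvoIX (CCCCTGTT, off=5): starts [52] → cuts [57]

Pooled cuts: [4, 18, 25, 36, 46, 57]

Fragment lengths:
  4→18: 14 bp
  18→25: 7 bp
  25→36: 11 bp
  36→46: 10 bp
  46→57: 11 bp
  57→4 (wrap): 73-57+4 = 20 bp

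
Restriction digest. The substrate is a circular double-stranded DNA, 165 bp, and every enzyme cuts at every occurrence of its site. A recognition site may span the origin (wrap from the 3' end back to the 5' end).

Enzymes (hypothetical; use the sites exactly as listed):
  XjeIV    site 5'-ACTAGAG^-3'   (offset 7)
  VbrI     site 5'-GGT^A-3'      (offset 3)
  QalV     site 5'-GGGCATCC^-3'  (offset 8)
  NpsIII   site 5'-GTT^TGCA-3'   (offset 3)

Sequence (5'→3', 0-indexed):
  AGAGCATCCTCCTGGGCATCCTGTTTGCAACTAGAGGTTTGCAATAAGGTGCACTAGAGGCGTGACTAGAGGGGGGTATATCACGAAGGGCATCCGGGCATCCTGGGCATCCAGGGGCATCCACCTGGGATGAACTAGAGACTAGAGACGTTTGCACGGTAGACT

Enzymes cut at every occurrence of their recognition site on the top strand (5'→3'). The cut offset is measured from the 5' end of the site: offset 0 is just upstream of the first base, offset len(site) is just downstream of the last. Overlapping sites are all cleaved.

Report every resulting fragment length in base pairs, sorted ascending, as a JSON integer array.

Site scan:
  XjeIV ACTAGAG/7: at [29, 52, 64, 133, 140, 162] ⇒ [4, 36, 59, 71, 140, 147]
  VbrI GGTA/3: at [74, 157] ⇒ [77, 160]
  QalV GGGCATCC/8: at [13, 87, 95, 104, 114] ⇒ [21, 95, 103, 112, 122]
  NpsIII GTTTGCA/3: at [22, 36, 149] ⇒ [25, 39, 152]

Pooled cuts: [4, 21, 25, 36, 39, 59, 71, 77, 95, 103, 112, 122, 140, 147, 152, 160]

Fragments:
  4→21: 17 bp
  21→25: 4 bp
  25→36: 11 bp
  36→39: 3 bp
  39→59: 20 bp
  59→71: 12 bp
  71→77: 6 bp
  77→95: 18 bp
  95→103: 8 bp
  103→112: 9 bp
  112→122: 10 bp
  122→140: 18 bp
  140→147: 7 bp
  147→152: 5 bp
  152→160: 8 bp
  160→4 (wrap): 165-160+4 = 9 bp

[3,4,5,6,7,8,8,9,9,10,11,12,17,18,18,20]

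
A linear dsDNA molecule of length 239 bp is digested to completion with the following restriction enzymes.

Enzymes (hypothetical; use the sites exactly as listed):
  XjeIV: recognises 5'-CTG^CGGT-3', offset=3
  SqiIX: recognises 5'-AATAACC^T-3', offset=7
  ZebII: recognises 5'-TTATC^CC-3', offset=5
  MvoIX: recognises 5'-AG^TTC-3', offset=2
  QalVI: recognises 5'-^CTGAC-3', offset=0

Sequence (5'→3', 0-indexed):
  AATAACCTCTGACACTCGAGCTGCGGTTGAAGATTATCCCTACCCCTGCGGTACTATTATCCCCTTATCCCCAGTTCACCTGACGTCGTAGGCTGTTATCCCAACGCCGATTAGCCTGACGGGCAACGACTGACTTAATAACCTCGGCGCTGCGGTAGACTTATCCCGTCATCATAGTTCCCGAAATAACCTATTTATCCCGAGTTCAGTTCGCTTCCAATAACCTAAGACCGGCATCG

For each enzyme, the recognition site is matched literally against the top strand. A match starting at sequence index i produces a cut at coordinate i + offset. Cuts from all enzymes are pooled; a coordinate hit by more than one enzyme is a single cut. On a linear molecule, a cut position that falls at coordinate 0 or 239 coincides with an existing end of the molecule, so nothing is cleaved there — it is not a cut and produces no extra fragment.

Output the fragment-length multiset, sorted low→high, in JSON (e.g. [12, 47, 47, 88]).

[1,5,5,5,5,7,8,8,9,10,12,13,13,14,14,14,14,15,15,15,16,21]

Per-enzyme occurrences:
  XjeIV (CTGCGGT, off=3): starts [20, 45, 149] → cuts [23, 48, 152]
  SqiIX (AATAACCT, off=7): starts [0, 136, 184, 218] → cuts [7, 143, 191, 225]
  ZebII (TTATCCC, off=5): starts [33, 56, 64, 95, 160, 194] → cuts [38, 61, 69, 100, 165, 199]
  MvoIX (AGTTC, off=2): starts [72, 175, 202, 207] → cuts [74, 177, 204, 209]
  QalVI (CTGAC, off=0): starts [8, 79, 115, 129] → cuts [8, 79, 115, 129]

Pooled cuts: [7, 8, 23, 38, 48, 61, 69, 74, 79, 100, 115, 129, 143, 152, 165, 177, 191, 199, 204, 209, 225]

Fragments:
  [0,7): 7 bp
  [7,8): 1 bp
  [8,23): 15 bp
  [23,38): 15 bp
  [38,48): 10 bp
  [48,61): 13 bp
  [61,69): 8 bp
  [69,74): 5 bp
  [74,79): 5 bp
  [79,100): 21 bp
  [100,115): 15 bp
  [115,129): 14 bp
  [129,143): 14 bp
  [143,152): 9 bp
  [152,165): 13 bp
  [165,177): 12 bp
  [177,191): 14 bp
  [191,199): 8 bp
  [199,204): 5 bp
  [204,209): 5 bp
  [209,225): 16 bp
  [225,239): 14 bp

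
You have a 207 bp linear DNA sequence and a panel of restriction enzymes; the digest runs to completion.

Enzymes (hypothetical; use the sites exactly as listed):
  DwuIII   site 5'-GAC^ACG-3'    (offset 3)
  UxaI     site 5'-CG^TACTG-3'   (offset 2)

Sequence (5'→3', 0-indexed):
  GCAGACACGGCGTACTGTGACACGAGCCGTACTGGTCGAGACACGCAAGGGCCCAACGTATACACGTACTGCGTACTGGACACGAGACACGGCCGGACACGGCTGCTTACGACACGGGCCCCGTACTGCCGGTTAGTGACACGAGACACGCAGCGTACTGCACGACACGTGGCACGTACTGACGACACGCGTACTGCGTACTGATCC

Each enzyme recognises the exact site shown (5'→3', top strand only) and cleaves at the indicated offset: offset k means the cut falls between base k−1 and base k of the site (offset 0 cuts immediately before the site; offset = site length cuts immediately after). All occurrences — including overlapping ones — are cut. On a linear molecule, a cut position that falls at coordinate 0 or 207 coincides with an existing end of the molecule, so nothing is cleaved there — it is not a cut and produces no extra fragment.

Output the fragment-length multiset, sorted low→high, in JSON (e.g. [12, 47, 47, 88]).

[5,6,6,7,7,7,7,8,8,8,9,9,10,10,10,10,11,13,15,17,24]

Scan for sites:
  DwuIII GACACG/3: at [3, 18, 39, 78, 85, 95, 110, 137, 144, 163, 183] ⇒ [6, 21, 42, 81, 88, 98, 113, 140, 147, 166, 186]
  UxaI CGTACTG/2: at [10, 27, 64, 71, 121, 153, 174, 189, 196] ⇒ [12, 29, 66, 73, 123, 155, 176, 191, 198]

Pooled cuts: [6, 12, 21, 29, 42, 66, 73, 81, 88, 98, 113, 123, 140, 147, 155, 166, 176, 186, 191, 198]

Fragment lengths:
  [0,6): 6 bp
  [6,12): 6 bp
  [12,21): 9 bp
  [21,29): 8 bp
  [29,42): 13 bp
  [42,66): 24 bp
  [66,73): 7 bp
  [73,81): 8 bp
  [81,88): 7 bp
  [88,98): 10 bp
  [98,113): 15 bp
  [113,123): 10 bp
  [123,140): 17 bp
  [140,147): 7 bp
  [147,155): 8 bp
  [155,166): 11 bp
  [166,176): 10 bp
  [176,186): 10 bp
  [186,191): 5 bp
  [191,198): 7 bp
  [198,207): 9 bp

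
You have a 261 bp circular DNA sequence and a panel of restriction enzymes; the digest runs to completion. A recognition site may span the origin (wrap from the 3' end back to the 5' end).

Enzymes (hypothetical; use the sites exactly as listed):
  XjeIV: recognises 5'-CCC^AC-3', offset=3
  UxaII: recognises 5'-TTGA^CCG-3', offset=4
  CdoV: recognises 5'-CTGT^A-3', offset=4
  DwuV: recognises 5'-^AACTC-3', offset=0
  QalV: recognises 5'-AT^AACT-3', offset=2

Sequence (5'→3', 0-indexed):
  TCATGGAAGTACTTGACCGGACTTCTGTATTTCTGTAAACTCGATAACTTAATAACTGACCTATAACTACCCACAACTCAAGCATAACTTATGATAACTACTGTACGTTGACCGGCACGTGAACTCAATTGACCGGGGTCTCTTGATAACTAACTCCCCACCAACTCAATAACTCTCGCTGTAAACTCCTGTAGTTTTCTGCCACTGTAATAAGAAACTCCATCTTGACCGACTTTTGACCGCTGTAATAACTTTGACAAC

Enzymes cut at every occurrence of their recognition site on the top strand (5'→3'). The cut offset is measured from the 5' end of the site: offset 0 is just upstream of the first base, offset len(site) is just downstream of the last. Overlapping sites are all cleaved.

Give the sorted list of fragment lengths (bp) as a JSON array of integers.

Per-enzyme occurrences:
  XjeIV CCCAC/3: at [69, 156] ⇒ [72, 159]
  UxaII TTGACCG/4: at [12, 107, 128, 224, 235] ⇒ [16, 111, 132, 228, 239]
  CdoV CTGTA/4: at [24, 32, 100, 178, 188, 204, 242] ⇒ [28, 36, 104, 182, 192, 208, 246]
  DwuV AACTC/0: at [37, 74, 121, 151, 162, 170, 183, 215, 258] ⇒ [37, 74, 121, 151, 162, 170, 183, 215, 258]
  QalV ATAACT/2: at [43, 51, 62, 83, 93, 145, 168, 247] ⇒ [45, 53, 64, 85, 95, 147, 170, 249]

Pooled cuts: [16, 28, 36, 37, 45, 53, 64, 72, 74, 85, 95, 104, 111, 121, 132, 147, 151, 159, 162, 170, 182, 183, 192, 208, 215, 228, 239, 246, 249, 258]

Fragments:
  16→28: 12 bp
  28→36: 8 bp
  36→37: 1 bp
  37→45: 8 bp
  45→53: 8 bp
  53→64: 11 bp
  64→72: 8 bp
  72→74: 2 bp
  74→85: 11 bp
  85→95: 10 bp
  95→104: 9 bp
  104→111: 7 bp
  111→121: 10 bp
  121→132: 11 bp
  132→147: 15 bp
  147→151: 4 bp
  151→159: 8 bp
  159→162: 3 bp
  162→170: 8 bp
  170→182: 12 bp
  182→183: 1 bp
  183→192: 9 bp
  192→208: 16 bp
  208→215: 7 bp
  215→228: 13 bp
  228→239: 11 bp
  239→246: 7 bp
  246→249: 3 bp
  249→258: 9 bp
  258→16 (wrap): 261-258+16 = 19 bp

[1,1,2,3,3,4,7,7,7,8,8,8,8,8,8,9,9,9,10,10,11,11,11,11,12,12,13,15,16,19]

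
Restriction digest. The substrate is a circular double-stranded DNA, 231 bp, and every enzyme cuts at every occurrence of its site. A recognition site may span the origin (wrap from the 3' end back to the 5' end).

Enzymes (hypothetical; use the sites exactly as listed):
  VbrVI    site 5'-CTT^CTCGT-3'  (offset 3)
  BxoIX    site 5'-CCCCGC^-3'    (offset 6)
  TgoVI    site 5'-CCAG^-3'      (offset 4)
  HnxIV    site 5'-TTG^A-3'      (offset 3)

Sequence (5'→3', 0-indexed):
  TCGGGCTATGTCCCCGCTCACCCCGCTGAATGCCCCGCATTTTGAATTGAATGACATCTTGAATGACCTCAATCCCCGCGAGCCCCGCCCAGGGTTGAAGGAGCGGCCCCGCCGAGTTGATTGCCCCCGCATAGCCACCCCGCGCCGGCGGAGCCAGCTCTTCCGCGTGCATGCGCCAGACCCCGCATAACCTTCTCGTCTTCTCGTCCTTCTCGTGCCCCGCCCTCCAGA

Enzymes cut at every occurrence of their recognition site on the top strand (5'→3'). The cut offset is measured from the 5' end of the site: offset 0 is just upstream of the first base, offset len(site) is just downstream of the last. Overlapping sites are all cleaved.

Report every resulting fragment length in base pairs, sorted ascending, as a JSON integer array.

[4,5,5,6,7,7,7,8,8,9,9,9,11,12,12,12,13,14,15,18,18,22]

Scan for sites:
  VbrVI (CTTCTCGT, off=3): starts [191, 199, 208] → cuts [194, 202, 211]
  BxoIX (CCCCGC, off=6): starts [11, 20, 32, 73, 82, 106, 124, 137, 180, 217] → cuts [17, 26, 38, 79, 88, 112, 130, 143, 186, 223]
  TgoVI (CCAG, off=4): starts [88, 153, 175, 226] → cuts [92, 157, 179, 230]
  HnxIV (TTGA, off=3): starts [41, 46, 58, 94, 116] → cuts [44, 49, 61, 97, 119]

All cut coordinates (distinct, sorted): [17, 26, 38, 44, 49, 61, 79, 88, 92, 97, 112, 119, 130, 143, 157, 179, 186, 194, 202, 211, 223, 230]

Fragments:
  17→26: 9 bp
  26→38: 12 bp
  38→44: 6 bp
  44→49: 5 bp
  49→61: 12 bp
  61→79: 18 bp
  79→88: 9 bp
  88→92: 4 bp
  92→97: 5 bp
  97→112: 15 bp
  112→119: 7 bp
  119→130: 11 bp
  130→143: 13 bp
  143→157: 14 bp
  157→179: 22 bp
  179→186: 7 bp
  186→194: 8 bp
  194→202: 8 bp
  202→211: 9 bp
  211→223: 12 bp
  223→230: 7 bp
  230→17 (wrap): 231-230+17 = 18 bp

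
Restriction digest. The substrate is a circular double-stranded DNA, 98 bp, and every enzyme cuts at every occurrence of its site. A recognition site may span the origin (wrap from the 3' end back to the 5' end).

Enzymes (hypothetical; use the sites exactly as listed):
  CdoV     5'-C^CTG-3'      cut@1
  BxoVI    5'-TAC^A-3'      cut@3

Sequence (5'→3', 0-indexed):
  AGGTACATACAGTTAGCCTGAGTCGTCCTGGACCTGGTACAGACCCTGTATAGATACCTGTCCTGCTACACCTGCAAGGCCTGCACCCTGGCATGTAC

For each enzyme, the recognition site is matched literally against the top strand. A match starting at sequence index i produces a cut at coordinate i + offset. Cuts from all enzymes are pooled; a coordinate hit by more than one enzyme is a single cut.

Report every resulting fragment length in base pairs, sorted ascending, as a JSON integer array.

[2,4,5,5,6,6,7,7,7,7,9,10,11,12]

Per-enzyme occurrences:
  CdoV CCTG/1: at [16, 26, 32, 44, 56, 61, 70, 79, 86] ⇒ [17, 27, 33, 45, 57, 62, 71, 80, 87]
  BxoVI TACA/3: at [3, 7, 37, 66, 95] ⇒ [0, 6, 10, 40, 69]

All cut coordinates (distinct, sorted): [0, 6, 10, 17, 27, 33, 40, 45, 57, 62, 69, 71, 80, 87]

Fragments:
  0→6: 6 bp
  6→10: 4 bp
  10→17: 7 bp
  17→27: 10 bp
  27→33: 6 bp
  33→40: 7 bp
  40→45: 5 bp
  45→57: 12 bp
  57→62: 5 bp
  62→69: 7 bp
  69→71: 2 bp
  71→80: 9 bp
  80→87: 7 bp
  87→0 (wrap): 98-87+0 = 11 bp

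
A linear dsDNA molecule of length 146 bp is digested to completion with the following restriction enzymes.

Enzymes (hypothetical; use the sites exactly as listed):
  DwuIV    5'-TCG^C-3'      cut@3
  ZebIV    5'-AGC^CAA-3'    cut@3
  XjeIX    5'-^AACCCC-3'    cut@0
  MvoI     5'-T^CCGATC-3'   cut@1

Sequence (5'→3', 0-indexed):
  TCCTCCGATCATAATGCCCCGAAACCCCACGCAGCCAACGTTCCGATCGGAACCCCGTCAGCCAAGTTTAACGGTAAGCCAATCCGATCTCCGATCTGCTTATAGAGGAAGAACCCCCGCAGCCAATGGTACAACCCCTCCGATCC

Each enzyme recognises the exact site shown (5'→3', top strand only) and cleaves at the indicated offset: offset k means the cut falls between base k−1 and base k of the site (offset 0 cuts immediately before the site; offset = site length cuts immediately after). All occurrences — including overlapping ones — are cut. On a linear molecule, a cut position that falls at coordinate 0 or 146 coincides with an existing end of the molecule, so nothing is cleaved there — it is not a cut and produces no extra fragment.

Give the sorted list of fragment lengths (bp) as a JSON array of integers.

Scan for sites:
  DwuIV (TCGC, off=3): no sites
  ZebIV (AGCCAA, off=3): starts [32, 59, 76, 120] → cuts [35, 62, 79, 123]
  XjeIX (AACCCC, off=0): starts [22, 50, 111, 132] → cuts [22, 50, 111, 132]
  MvoI (TCCGATC, off=1): starts [3, 41, 82, 89, 138] → cuts [4, 42, 83, 90, 139]

All cut coordinates (distinct, sorted): [4, 22, 35, 42, 50, 62, 79, 83, 90, 111, 123, 132, 139]

Fragment lengths:
  [0,4): 4 bp
  [4,22): 18 bp
  [22,35): 13 bp
  [35,42): 7 bp
  [42,50): 8 bp
  [50,62): 12 bp
  [62,79): 17 bp
  [79,83): 4 bp
  [83,90): 7 bp
  [90,111): 21 bp
  [111,123): 12 bp
  [123,132): 9 bp
  [132,139): 7 bp
  [139,146): 7 bp

[4,4,7,7,7,7,8,9,12,12,13,17,18,21]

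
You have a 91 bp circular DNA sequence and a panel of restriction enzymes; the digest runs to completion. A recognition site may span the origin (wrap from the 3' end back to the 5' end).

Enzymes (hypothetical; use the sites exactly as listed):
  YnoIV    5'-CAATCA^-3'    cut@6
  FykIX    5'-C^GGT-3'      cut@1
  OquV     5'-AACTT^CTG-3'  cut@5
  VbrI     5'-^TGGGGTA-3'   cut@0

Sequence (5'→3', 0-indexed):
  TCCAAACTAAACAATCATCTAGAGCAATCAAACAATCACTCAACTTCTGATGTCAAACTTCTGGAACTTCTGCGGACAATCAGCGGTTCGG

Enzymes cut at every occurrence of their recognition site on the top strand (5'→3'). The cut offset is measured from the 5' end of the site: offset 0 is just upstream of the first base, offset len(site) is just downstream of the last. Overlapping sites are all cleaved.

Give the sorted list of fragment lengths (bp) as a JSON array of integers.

[2,5,8,8,9,13,13,14,19]

Scan for sites:
  YnoIV (CAATCA, off=6): starts [11, 24, 32, 76] → cuts [17, 30, 38, 82]
  FykIX (CGGT, off=1): starts [83, 88] → cuts [84, 89]
  OquV (AACTTCTG, off=5): starts [41, 55, 64] → cuts [46, 60, 69]
  VbrI (TGGGGTA, off=0): no sites

Pooled cuts: [17, 30, 38, 46, 60, 69, 82, 84, 89]

Fragments:
  17→30: 13 bp
  30→38: 8 bp
  38→46: 8 bp
  46→60: 14 bp
  60→69: 9 bp
  69→82: 13 bp
  82→84: 2 bp
  84→89: 5 bp
  89→17 (wrap): 91-89+17 = 19 bp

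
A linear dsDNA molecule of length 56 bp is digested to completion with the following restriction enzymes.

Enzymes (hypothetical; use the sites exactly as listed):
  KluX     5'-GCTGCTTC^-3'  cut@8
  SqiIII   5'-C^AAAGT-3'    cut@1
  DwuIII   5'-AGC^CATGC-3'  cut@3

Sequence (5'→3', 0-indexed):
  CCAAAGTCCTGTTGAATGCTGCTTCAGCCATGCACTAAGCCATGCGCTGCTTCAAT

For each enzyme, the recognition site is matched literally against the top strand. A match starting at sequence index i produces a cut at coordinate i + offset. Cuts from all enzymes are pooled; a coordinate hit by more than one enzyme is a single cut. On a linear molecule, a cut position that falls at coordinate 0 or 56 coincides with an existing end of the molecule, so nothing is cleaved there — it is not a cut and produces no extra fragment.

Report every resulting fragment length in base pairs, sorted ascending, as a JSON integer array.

[2,3,3,12,13,23]

Site scan:
  KluX (GCTGCTTC, off=8): starts [17, 45] → cuts [25, 53]
  SqiIII (CAAAGT, off=1): starts [1] → cuts [2]
  DwuIII (AGCCATGC, off=3): starts [25, 37] → cuts [28, 40]

Pooled cuts: [2, 25, 28, 40, 53]

Fragment lengths:
  [0,2): 2 bp
  [2,25): 23 bp
  [25,28): 3 bp
  [28,40): 12 bp
  [40,53): 13 bp
  [53,56): 3 bp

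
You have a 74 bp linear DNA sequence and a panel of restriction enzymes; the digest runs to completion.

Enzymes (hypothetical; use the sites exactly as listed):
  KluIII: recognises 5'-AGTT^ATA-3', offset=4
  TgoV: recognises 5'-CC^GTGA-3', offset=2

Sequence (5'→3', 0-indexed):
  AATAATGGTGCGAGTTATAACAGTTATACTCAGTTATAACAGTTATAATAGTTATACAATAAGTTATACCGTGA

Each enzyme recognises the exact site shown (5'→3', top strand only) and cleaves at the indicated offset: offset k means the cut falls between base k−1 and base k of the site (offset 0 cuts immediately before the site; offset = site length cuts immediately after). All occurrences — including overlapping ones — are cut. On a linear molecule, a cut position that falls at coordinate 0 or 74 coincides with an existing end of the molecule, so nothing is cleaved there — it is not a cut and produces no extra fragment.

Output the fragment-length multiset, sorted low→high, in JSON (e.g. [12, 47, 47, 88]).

[4,5,9,9,9,10,12,16]

Per-enzyme occurrences:
  KluIII (AGTTATA, off=4): starts [12, 21, 31, 40, 49, 61] → cuts [16, 25, 35, 44, 53, 65]
  TgoV (CCGTGA, off=2): starts [68] → cuts [70]

Pooled cuts: [16, 25, 35, 44, 53, 65, 70]

Fragments:
  [0,16): 16 bp
  [16,25): 9 bp
  [25,35): 10 bp
  [35,44): 9 bp
  [44,53): 9 bp
  [53,65): 12 bp
  [65,70): 5 bp
  [70,74): 4 bp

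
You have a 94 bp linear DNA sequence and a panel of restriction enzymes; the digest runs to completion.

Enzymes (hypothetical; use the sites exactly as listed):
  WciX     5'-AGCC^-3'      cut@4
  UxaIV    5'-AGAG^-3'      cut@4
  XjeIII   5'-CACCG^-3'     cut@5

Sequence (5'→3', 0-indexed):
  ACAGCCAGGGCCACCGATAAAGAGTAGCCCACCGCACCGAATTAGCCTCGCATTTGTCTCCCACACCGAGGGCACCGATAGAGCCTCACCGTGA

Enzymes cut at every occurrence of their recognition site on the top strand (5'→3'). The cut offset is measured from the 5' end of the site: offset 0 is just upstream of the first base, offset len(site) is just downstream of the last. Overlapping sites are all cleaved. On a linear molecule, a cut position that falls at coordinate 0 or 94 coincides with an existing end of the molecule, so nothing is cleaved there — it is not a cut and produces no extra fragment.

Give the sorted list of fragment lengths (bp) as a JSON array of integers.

Scan for sites:
  WciX (AGCC, off=4): starts [2, 25, 43, 81] → cuts [6, 29, 47, 85]
  UxaIV (AGAG, off=4): starts [20, 79] → cuts [24, 83]
  XjeIII (CACCG, off=5): starts [11, 29, 34, 63, 72, 86] → cuts [16, 34, 39, 68, 77, 91]

All cut coordinates (distinct, sorted): [6, 16, 24, 29, 34, 39, 47, 68, 77, 83, 85, 91]

Fragments:
  [0,6): 6 bp
  [6,16): 10 bp
  [16,24): 8 bp
  [24,29): 5 bp
  [29,34): 5 bp
  [34,39): 5 bp
  [39,47): 8 bp
  [47,68): 21 bp
  [68,77): 9 bp
  [77,83): 6 bp
  [83,85): 2 bp
  [85,91): 6 bp
  [91,94): 3 bp

[2,3,5,5,5,6,6,6,8,8,9,10,21]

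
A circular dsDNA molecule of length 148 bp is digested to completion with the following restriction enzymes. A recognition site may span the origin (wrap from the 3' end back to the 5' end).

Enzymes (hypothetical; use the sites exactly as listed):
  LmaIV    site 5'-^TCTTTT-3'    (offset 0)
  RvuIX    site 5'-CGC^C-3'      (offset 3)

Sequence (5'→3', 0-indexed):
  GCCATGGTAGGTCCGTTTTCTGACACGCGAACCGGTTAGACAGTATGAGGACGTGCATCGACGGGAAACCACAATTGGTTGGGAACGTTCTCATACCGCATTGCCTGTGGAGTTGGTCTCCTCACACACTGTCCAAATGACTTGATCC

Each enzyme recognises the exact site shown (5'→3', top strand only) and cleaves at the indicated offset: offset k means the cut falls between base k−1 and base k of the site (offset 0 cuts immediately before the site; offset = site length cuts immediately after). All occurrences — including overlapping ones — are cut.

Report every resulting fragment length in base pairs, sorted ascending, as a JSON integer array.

[148]

Scan for sites:
  LmaIV (TCTTTT, off=0): no sites
  RvuIX (CGCC, off=3): starts [147] → cuts [2]

All cut coordinates (distinct, sorted): [2]

Fragments:
  2→2 (wrap): 148-2+2 = 148 bp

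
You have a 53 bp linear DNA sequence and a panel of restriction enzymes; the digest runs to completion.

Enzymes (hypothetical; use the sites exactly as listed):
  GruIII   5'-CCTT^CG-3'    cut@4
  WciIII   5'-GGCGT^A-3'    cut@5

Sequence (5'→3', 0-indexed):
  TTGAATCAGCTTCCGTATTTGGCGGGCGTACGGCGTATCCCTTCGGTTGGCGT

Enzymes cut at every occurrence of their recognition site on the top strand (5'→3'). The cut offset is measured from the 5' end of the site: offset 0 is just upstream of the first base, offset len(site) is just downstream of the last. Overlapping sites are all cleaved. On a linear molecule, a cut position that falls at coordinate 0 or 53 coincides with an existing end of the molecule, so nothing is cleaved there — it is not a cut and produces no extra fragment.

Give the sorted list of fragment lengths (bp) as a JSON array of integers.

Scan for sites:
  GruIII (CCTTCG, off=4): starts [39] → cuts [43]
  WciIII (GGCGTA, off=5): starts [24, 31] → cuts [29, 36]

All cut coordinates (distinct, sorted): [29, 36, 43]

Fragments:
  [0,29): 29 bp
  [29,36): 7 bp
  [36,43): 7 bp
  [43,53): 10 bp

[7,7,10,29]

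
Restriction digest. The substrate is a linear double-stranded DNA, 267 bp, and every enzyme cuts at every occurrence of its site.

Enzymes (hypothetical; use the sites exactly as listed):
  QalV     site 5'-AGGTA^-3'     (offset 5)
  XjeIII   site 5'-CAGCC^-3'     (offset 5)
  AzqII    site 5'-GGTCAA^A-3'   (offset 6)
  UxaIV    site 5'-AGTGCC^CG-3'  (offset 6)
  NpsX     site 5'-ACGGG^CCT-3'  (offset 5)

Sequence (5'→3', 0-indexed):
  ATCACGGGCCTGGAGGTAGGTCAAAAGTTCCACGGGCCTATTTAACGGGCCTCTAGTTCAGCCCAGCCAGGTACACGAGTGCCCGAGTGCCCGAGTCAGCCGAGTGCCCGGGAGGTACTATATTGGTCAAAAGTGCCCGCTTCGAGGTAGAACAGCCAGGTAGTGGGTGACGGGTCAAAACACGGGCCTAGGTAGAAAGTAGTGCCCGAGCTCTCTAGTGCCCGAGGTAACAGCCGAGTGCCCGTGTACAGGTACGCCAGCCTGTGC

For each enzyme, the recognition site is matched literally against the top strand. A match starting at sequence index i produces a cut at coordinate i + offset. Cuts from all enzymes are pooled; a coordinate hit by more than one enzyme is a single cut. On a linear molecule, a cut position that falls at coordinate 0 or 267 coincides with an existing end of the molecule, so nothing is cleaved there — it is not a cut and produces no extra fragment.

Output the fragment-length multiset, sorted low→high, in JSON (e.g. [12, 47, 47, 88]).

Site scan:
  QalV AGGTA/5: at [13, 68, 112, 144, 157, 189, 224, 249] ⇒ [18, 73, 117, 149, 162, 194, 229, 254]
  XjeIII CAGCC/5: at [58, 63, 96, 152, 230, 257] ⇒ [63, 68, 101, 157, 235, 262]
  AzqII GGTCAAA/6: at [18, 124, 172] ⇒ [24, 130, 178]
  UxaIV AGTGCCCG/6: at [77, 85, 102, 131, 200, 216, 236] ⇒ [83, 91, 108, 137, 206, 222, 242]
  NpsX ACGGGCCT/5: at [3, 31, 44, 181] ⇒ [8, 36, 49, 186]

All cut coordinates (distinct, sorted): [8, 18, 24, 36, 49, 63, 68, 73, 83, 91, 101, 108, 117, 130, 137, 149, 157, 162, 178, 186, 194, 206, 222, 229, 235, 242, 254, 262]

Fragments:
  [0,8): 8 bp
  [8,18): 10 bp
  [18,24): 6 bp
  [24,36): 12 bp
  [36,49): 13 bp
  [49,63): 14 bp
  [63,68): 5 bp
  [68,73): 5 bp
  [73,83): 10 bp
  [83,91): 8 bp
  [91,101): 10 bp
  [101,108): 7 bp
  [108,117): 9 bp
  [117,130): 13 bp
  [130,137): 7 bp
  [137,149): 12 bp
  [149,157): 8 bp
  [157,162): 5 bp
  [162,178): 16 bp
  [178,186): 8 bp
  [186,194): 8 bp
  [194,206): 12 bp
  [206,222): 16 bp
  [222,229): 7 bp
  [229,235): 6 bp
  [235,242): 7 bp
  [242,254): 12 bp
  [254,262): 8 bp
  [262,267): 5 bp

[5,5,5,5,6,6,7,7,7,7,8,8,8,8,8,8,9,10,10,10,12,12,12,12,13,13,14,16,16]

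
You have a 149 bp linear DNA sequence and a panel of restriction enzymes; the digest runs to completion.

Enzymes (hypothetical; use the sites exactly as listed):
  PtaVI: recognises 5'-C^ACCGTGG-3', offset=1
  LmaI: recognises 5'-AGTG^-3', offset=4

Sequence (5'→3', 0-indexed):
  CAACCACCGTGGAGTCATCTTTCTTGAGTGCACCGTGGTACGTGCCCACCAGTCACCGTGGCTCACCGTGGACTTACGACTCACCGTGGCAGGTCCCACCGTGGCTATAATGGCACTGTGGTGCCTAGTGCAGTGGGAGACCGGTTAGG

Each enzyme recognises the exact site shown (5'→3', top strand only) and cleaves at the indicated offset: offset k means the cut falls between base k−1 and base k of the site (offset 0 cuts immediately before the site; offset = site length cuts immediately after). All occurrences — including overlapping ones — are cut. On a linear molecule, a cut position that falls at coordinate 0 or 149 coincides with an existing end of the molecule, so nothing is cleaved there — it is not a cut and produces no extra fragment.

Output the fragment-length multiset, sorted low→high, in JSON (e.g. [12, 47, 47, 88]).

Scan for sites:
  PtaVI CACCGTGG/1: at [4, 30, 53, 63, 81, 96] ⇒ [5, 31, 54, 64, 82, 97]
  LmaI AGTG/4: at [26, 126, 131] ⇒ [30, 130, 135]

Pooled cuts: [5, 30, 31, 54, 64, 82, 97, 130, 135]

Fragments:
  [0,5): 5 bp
  [5,30): 25 bp
  [30,31): 1 bp
  [31,54): 23 bp
  [54,64): 10 bp
  [64,82): 18 bp
  [82,97): 15 bp
  [97,130): 33 bp
  [130,135): 5 bp
  [135,149): 14 bp

[1,5,5,10,14,15,18,23,25,33]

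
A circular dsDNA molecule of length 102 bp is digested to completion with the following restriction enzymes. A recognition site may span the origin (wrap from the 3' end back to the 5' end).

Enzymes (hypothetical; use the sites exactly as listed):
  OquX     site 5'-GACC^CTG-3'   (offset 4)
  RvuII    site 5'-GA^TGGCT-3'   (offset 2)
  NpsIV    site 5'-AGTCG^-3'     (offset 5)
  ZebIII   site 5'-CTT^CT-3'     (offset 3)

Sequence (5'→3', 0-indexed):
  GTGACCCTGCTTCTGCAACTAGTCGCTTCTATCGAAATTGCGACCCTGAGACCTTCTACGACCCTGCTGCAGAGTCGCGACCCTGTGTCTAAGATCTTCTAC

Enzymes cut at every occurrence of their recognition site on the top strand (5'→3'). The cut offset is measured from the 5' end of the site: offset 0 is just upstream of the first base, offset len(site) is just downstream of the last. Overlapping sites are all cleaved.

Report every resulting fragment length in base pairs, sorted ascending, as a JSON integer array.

Per-enzyme occurrences:
  OquX (GACCCTG, off=4): starts [2, 41, 59, 78] → cuts [6, 45, 63, 82]
  RvuII (GATGGCT, off=2): no sites
  NpsIV (AGTCG, off=5): starts [20, 72] → cuts [25, 77]
  ZebIII (CTTCT, off=3): starts [9, 25, 52, 95] → cuts [12, 28, 55, 98]

All cut coordinates (distinct, sorted): [6, 12, 25, 28, 45, 55, 63, 77, 82, 98]

Fragment lengths:
  6→12: 6 bp
  12→25: 13 bp
  25→28: 3 bp
  28→45: 17 bp
  45→55: 10 bp
  55→63: 8 bp
  63→77: 14 bp
  77→82: 5 bp
  82→98: 16 bp
  98→6 (wrap): 102-98+6 = 10 bp

[3,5,6,8,10,10,13,14,16,17]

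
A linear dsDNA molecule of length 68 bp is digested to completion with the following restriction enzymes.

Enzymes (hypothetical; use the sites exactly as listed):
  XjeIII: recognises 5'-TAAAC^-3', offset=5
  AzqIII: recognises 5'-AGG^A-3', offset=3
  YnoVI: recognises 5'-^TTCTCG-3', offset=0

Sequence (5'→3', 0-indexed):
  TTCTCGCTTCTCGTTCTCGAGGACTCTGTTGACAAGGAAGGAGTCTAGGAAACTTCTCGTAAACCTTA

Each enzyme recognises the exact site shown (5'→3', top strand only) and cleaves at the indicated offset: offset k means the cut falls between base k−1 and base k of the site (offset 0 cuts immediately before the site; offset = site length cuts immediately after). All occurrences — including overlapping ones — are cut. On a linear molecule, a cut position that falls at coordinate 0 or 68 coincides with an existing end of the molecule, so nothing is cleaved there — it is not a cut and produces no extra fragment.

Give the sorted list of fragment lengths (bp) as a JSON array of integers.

[4,4,4,6,7,8,9,11,15]

Scan for sites:
  XjeIII (TAAAC, off=5): starts [59] → cuts [64]
  AzqIII (AGGA, off=3): starts [19, 34, 38, 46] → cuts [22, 37, 41, 49]
  YnoVI (TTCTCG, off=0): starts [0, 7, 13, 53] → cuts [7, 13, 53] (position 0 is a terminus of the linear molecule — no cut)

Pooled cuts: [7, 13, 22, 37, 41, 49, 53, 64]

Fragments:
  [0,7): 7 bp
  [7,13): 6 bp
  [13,22): 9 bp
  [22,37): 15 bp
  [37,41): 4 bp
  [41,49): 8 bp
  [49,53): 4 bp
  [53,64): 11 bp
  [64,68): 4 bp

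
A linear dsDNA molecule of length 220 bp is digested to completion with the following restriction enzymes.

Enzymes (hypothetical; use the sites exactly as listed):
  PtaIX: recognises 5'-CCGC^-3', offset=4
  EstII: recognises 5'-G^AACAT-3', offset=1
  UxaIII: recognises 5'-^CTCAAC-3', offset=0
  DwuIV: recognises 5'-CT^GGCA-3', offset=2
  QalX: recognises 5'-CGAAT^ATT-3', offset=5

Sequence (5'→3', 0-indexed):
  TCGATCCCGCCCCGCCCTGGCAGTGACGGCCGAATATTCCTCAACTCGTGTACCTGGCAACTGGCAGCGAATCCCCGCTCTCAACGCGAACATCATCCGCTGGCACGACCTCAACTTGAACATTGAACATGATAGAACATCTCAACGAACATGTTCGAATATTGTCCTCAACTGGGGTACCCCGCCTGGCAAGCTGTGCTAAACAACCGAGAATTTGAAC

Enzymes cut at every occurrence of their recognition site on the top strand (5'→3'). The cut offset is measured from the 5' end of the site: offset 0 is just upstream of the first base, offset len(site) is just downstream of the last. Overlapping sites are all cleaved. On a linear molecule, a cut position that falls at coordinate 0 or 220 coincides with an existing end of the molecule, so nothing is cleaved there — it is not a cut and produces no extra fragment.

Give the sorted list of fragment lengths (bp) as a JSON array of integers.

[1,1,2,3,4,5,5,6,7,7,7,8,9,9,10,10,12,13,16,16,17,19,33]

Scan for sites:
  PtaIX CCGC/4: at [6, 11, 74, 96, 181] ⇒ [10, 15, 78, 100, 185]
  EstII GAACAT/1: at [87, 117, 124, 134, 146] ⇒ [88, 118, 125, 135, 147]
  UxaIII CTCAAC/0: at [39, 79, 109, 140, 166] ⇒ [39, 79, 109, 140, 166]
  DwuIV CTGGCA/2: at [16, 53, 60, 99, 185] ⇒ [18, 55, 62, 101, 187]
  QalX CGAATATT/5: at [30, 155] ⇒ [35, 160]

All cut coordinates (distinct, sorted): [10, 15, 18, 35, 39, 55, 62, 78, 79, 88, 100, 101, 109, 118, 125, 135, 140, 147, 160, 166, 185, 187]

Fragments:
  [0,10): 10 bp
  [10,15): 5 bp
  [15,18): 3 bp
  [18,35): 17 bp
  [35,39): 4 bp
  [39,55): 16 bp
  [55,62): 7 bp
  [62,78): 16 bp
  [78,79): 1 bp
  [79,88): 9 bp
  [88,100): 12 bp
  [100,101): 1 bp
  [101,109): 8 bp
  [109,118): 9 bp
  [118,125): 7 bp
  [125,135): 10 bp
  [135,140): 5 bp
  [140,147): 7 bp
  [147,160): 13 bp
  [160,166): 6 bp
  [166,185): 19 bp
  [185,187): 2 bp
  [187,220): 33 bp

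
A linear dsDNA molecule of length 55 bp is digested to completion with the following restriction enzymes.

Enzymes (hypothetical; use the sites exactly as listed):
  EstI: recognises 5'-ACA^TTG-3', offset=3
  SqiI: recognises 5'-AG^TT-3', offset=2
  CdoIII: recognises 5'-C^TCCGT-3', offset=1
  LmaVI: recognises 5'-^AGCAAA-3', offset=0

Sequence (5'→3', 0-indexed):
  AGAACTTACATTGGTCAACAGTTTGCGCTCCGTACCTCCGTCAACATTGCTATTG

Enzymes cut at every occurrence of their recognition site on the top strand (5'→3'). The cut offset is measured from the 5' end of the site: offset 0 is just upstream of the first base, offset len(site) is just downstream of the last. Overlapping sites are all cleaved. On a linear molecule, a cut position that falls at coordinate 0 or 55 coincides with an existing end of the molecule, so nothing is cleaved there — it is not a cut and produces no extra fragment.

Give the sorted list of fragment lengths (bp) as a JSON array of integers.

[7,8,9,10,10,11]

Per-enzyme occurrences:
  EstI (ACATTG, off=3): starts [7, 43] → cuts [10, 46]
  SqiI (AGTT, off=2): starts [19] → cuts [21]
  CdoIII (CTCCGT, off=1): starts [27, 35] → cuts [28, 36]
  LmaVI (AGCAAA, off=0): no sites

Pooled cuts: [10, 21, 28, 36, 46]

Fragments:
  [0,10): 10 bp
  [10,21): 11 bp
  [21,28): 7 bp
  [28,36): 8 bp
  [36,46): 10 bp
  [46,55): 9 bp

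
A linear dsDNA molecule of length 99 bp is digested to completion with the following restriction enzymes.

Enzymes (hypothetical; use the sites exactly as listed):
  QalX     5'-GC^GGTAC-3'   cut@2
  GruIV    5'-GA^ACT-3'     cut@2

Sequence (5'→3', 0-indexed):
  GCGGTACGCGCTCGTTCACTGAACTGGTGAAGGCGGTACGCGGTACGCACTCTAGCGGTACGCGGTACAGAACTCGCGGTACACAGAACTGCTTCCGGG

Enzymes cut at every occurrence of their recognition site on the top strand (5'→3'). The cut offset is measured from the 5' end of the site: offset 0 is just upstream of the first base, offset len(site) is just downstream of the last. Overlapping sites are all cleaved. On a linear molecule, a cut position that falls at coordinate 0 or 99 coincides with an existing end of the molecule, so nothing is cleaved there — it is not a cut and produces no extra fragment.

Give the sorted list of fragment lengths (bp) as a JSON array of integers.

[2,6,7,7,8,10,12,12,15,20]

Site scan:
  QalX (GCGGTAC, off=2): starts [0, 32, 39, 54, 61, 75] → cuts [2, 34, 41, 56, 63, 77]
  GruIV (GAACT, off=2): starts [20, 69, 85] → cuts [22, 71, 87]

Pooled cuts: [2, 22, 34, 41, 56, 63, 71, 77, 87]

Fragment lengths:
  [0,2): 2 bp
  [2,22): 20 bp
  [22,34): 12 bp
  [34,41): 7 bp
  [41,56): 15 bp
  [56,63): 7 bp
  [63,71): 8 bp
  [71,77): 6 bp
  [77,87): 10 bp
  [87,99): 12 bp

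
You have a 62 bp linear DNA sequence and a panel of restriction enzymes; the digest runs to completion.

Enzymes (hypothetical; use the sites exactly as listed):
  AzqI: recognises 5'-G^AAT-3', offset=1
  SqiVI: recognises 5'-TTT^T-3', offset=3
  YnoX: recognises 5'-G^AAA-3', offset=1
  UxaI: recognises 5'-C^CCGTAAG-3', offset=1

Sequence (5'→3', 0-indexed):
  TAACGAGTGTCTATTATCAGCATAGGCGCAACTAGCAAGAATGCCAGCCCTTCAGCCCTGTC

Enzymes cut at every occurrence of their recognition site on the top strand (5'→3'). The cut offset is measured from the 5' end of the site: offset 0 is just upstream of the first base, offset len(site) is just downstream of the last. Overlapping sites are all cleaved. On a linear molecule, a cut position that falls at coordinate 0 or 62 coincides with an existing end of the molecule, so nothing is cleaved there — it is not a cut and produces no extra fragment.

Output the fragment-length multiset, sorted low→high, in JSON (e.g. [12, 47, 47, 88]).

[23,39]

Site scan:
  AzqI (GAAT, off=1): starts [38] → cuts [39]
  SqiVI (TTTT, off=3): no sites
  YnoX (GAAA, off=1): no sites
  UxaI (CCCGTAAG, off=1): no sites

Pooled cuts: [39]

Fragments:
  [0,39): 39 bp
  [39,62): 23 bp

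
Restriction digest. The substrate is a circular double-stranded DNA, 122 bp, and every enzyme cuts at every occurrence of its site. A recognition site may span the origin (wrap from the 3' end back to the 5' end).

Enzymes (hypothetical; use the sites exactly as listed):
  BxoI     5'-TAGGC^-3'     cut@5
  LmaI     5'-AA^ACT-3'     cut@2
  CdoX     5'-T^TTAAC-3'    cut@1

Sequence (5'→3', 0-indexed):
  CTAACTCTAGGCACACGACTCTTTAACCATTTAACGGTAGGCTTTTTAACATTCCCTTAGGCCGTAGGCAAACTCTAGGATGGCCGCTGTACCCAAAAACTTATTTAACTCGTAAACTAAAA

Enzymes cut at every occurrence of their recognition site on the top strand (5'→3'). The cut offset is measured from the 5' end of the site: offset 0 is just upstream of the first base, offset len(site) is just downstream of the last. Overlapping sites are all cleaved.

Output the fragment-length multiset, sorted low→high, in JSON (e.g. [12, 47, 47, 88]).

Per-enzyme occurrences:
  BxoI (TAGGC, off=5): starts [7, 37, 57, 64] → cuts [12, 42, 62, 69]
  LmaI (AAACT, off=2): starts [69, 96, 113, 119] → cuts [71, 98, 115, 121]
  CdoX (TTTAAC, off=1): starts [21, 29, 44, 103] → cuts [22, 30, 45, 104]

All cut coordinates (distinct, sorted): [12, 22, 30, 42, 45, 62, 69, 71, 98, 104, 115, 121]

Fragment lengths:
  12→22: 10 bp
  22→30: 8 bp
  30→42: 12 bp
  42→45: 3 bp
  45→62: 17 bp
  62→69: 7 bp
  69→71: 2 bp
  71→98: 27 bp
  98→104: 6 bp
  104→115: 11 bp
  115→121: 6 bp
  121→12 (wrap): 122-121+12 = 13 bp

[2,3,6,6,7,8,10,11,12,13,17,27]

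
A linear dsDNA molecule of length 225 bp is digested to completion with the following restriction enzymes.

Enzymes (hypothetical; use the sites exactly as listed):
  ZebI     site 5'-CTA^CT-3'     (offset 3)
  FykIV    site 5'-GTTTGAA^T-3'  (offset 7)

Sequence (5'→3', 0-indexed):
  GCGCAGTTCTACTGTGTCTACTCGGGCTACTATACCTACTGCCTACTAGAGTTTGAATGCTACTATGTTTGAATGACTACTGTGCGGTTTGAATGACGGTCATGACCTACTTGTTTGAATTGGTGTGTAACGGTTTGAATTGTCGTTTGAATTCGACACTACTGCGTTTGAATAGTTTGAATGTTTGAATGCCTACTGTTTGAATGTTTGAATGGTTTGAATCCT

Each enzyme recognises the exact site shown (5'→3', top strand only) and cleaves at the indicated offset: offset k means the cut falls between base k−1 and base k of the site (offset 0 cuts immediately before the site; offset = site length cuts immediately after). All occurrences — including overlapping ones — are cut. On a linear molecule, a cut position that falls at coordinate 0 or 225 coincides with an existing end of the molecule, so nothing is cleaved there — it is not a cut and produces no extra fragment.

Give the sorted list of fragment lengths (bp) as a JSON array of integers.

[4,5,6,6,7,8,8,9,9,9,9,9,9,10,10,11,11,11,12,12,14,16,20]

Scan for sites:
  ZebI (CTACT, off=3): starts [8, 17, 26, 35, 42, 59, 76, 106, 158, 192] → cuts [11, 20, 29, 38, 45, 62, 79, 109, 161, 195]
  FykIV (GTTTGAAT, off=7): starts [50, 66, 86, 112, 132, 144, 165, 174, 182, 197, 205, 214] → cuts [57, 73, 93, 119, 139, 151, 172, 181, 189, 204, 212, 221]

All cut coordinates (distinct, sorted): [11, 20, 29, 38, 45, 57, 62, 73, 79, 93, 109, 119, 139, 151, 161, 172, 181, 189, 195, 204, 212, 221]

Fragment lengths:
  [0,11): 11 bp
  [11,20): 9 bp
  [20,29): 9 bp
  [29,38): 9 bp
  [38,45): 7 bp
  [45,57): 12 bp
  [57,62): 5 bp
  [62,73): 11 bp
  [73,79): 6 bp
  [79,93): 14 bp
  [93,109): 16 bp
  [109,119): 10 bp
  [119,139): 20 bp
  [139,151): 12 bp
  [151,161): 10 bp
  [161,172): 11 bp
  [172,181): 9 bp
  [181,189): 8 bp
  [189,195): 6 bp
  [195,204): 9 bp
  [204,212): 8 bp
  [212,221): 9 bp
  [221,225): 4 bp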